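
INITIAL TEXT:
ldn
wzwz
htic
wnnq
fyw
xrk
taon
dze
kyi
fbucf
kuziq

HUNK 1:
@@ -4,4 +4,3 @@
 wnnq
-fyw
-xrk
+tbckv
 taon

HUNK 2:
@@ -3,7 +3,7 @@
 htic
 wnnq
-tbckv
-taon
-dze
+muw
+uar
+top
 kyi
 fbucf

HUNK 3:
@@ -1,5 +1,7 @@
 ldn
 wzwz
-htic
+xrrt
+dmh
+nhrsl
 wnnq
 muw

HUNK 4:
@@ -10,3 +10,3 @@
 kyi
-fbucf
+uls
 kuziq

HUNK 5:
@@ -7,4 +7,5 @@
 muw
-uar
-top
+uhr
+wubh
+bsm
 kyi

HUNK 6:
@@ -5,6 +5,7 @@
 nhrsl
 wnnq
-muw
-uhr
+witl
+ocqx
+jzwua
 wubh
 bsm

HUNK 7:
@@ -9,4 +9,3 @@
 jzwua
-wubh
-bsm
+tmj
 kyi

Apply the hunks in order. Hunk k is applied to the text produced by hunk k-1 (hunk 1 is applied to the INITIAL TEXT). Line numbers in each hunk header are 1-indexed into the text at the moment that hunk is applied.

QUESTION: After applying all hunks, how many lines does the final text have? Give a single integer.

Hunk 1: at line 4 remove [fyw,xrk] add [tbckv] -> 10 lines: ldn wzwz htic wnnq tbckv taon dze kyi fbucf kuziq
Hunk 2: at line 3 remove [tbckv,taon,dze] add [muw,uar,top] -> 10 lines: ldn wzwz htic wnnq muw uar top kyi fbucf kuziq
Hunk 3: at line 1 remove [htic] add [xrrt,dmh,nhrsl] -> 12 lines: ldn wzwz xrrt dmh nhrsl wnnq muw uar top kyi fbucf kuziq
Hunk 4: at line 10 remove [fbucf] add [uls] -> 12 lines: ldn wzwz xrrt dmh nhrsl wnnq muw uar top kyi uls kuziq
Hunk 5: at line 7 remove [uar,top] add [uhr,wubh,bsm] -> 13 lines: ldn wzwz xrrt dmh nhrsl wnnq muw uhr wubh bsm kyi uls kuziq
Hunk 6: at line 5 remove [muw,uhr] add [witl,ocqx,jzwua] -> 14 lines: ldn wzwz xrrt dmh nhrsl wnnq witl ocqx jzwua wubh bsm kyi uls kuziq
Hunk 7: at line 9 remove [wubh,bsm] add [tmj] -> 13 lines: ldn wzwz xrrt dmh nhrsl wnnq witl ocqx jzwua tmj kyi uls kuziq
Final line count: 13

Answer: 13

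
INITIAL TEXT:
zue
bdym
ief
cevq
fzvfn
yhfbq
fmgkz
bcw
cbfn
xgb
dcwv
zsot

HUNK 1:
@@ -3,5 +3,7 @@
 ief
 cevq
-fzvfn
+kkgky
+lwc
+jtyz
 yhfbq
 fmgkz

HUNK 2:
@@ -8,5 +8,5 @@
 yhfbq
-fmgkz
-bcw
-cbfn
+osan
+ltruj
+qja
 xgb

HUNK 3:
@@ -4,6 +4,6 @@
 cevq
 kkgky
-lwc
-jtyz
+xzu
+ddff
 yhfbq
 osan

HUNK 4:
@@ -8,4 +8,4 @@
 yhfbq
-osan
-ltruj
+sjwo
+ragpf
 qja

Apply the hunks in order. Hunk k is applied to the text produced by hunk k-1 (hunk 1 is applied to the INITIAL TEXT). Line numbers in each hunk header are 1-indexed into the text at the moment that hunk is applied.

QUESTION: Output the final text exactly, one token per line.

Answer: zue
bdym
ief
cevq
kkgky
xzu
ddff
yhfbq
sjwo
ragpf
qja
xgb
dcwv
zsot

Derivation:
Hunk 1: at line 3 remove [fzvfn] add [kkgky,lwc,jtyz] -> 14 lines: zue bdym ief cevq kkgky lwc jtyz yhfbq fmgkz bcw cbfn xgb dcwv zsot
Hunk 2: at line 8 remove [fmgkz,bcw,cbfn] add [osan,ltruj,qja] -> 14 lines: zue bdym ief cevq kkgky lwc jtyz yhfbq osan ltruj qja xgb dcwv zsot
Hunk 3: at line 4 remove [lwc,jtyz] add [xzu,ddff] -> 14 lines: zue bdym ief cevq kkgky xzu ddff yhfbq osan ltruj qja xgb dcwv zsot
Hunk 4: at line 8 remove [osan,ltruj] add [sjwo,ragpf] -> 14 lines: zue bdym ief cevq kkgky xzu ddff yhfbq sjwo ragpf qja xgb dcwv zsot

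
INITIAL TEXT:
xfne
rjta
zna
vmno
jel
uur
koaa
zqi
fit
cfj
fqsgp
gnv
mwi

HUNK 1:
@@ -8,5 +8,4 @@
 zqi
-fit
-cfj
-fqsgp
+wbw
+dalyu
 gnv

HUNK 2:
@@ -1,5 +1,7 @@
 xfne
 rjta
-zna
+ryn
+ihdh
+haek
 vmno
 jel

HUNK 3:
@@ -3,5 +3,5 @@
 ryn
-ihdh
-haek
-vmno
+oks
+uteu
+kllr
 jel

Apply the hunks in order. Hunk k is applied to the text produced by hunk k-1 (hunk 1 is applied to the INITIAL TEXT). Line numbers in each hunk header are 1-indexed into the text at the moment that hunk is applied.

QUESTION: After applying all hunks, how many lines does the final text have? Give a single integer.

Hunk 1: at line 8 remove [fit,cfj,fqsgp] add [wbw,dalyu] -> 12 lines: xfne rjta zna vmno jel uur koaa zqi wbw dalyu gnv mwi
Hunk 2: at line 1 remove [zna] add [ryn,ihdh,haek] -> 14 lines: xfne rjta ryn ihdh haek vmno jel uur koaa zqi wbw dalyu gnv mwi
Hunk 3: at line 3 remove [ihdh,haek,vmno] add [oks,uteu,kllr] -> 14 lines: xfne rjta ryn oks uteu kllr jel uur koaa zqi wbw dalyu gnv mwi
Final line count: 14

Answer: 14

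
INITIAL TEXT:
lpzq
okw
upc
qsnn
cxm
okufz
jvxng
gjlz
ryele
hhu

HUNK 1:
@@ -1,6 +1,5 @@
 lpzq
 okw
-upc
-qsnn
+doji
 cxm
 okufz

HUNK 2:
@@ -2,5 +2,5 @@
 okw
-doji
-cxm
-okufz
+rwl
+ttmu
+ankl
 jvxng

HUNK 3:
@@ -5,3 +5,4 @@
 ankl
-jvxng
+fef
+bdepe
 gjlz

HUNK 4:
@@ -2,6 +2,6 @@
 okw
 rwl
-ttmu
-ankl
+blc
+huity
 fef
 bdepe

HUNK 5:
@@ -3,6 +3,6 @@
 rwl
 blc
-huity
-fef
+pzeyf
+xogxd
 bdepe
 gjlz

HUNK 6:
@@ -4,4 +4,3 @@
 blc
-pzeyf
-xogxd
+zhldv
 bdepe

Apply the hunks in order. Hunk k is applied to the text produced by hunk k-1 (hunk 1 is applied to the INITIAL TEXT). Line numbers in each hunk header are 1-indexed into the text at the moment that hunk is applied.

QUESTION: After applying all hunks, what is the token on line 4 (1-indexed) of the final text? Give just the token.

Answer: blc

Derivation:
Hunk 1: at line 1 remove [upc,qsnn] add [doji] -> 9 lines: lpzq okw doji cxm okufz jvxng gjlz ryele hhu
Hunk 2: at line 2 remove [doji,cxm,okufz] add [rwl,ttmu,ankl] -> 9 lines: lpzq okw rwl ttmu ankl jvxng gjlz ryele hhu
Hunk 3: at line 5 remove [jvxng] add [fef,bdepe] -> 10 lines: lpzq okw rwl ttmu ankl fef bdepe gjlz ryele hhu
Hunk 4: at line 2 remove [ttmu,ankl] add [blc,huity] -> 10 lines: lpzq okw rwl blc huity fef bdepe gjlz ryele hhu
Hunk 5: at line 3 remove [huity,fef] add [pzeyf,xogxd] -> 10 lines: lpzq okw rwl blc pzeyf xogxd bdepe gjlz ryele hhu
Hunk 6: at line 4 remove [pzeyf,xogxd] add [zhldv] -> 9 lines: lpzq okw rwl blc zhldv bdepe gjlz ryele hhu
Final line 4: blc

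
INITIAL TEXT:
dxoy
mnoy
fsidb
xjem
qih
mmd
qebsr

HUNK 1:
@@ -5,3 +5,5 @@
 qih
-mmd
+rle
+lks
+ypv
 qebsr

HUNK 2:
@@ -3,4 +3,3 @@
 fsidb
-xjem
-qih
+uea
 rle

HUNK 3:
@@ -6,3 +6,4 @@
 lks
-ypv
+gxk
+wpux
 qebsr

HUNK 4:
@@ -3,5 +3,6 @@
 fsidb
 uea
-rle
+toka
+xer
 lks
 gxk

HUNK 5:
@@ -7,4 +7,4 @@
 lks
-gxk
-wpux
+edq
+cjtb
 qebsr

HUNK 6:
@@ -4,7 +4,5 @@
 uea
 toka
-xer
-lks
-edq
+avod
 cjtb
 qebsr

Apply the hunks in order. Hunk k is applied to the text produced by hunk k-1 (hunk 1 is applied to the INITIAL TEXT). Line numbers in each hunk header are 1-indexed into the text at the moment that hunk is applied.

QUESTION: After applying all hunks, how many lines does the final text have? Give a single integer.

Hunk 1: at line 5 remove [mmd] add [rle,lks,ypv] -> 9 lines: dxoy mnoy fsidb xjem qih rle lks ypv qebsr
Hunk 2: at line 3 remove [xjem,qih] add [uea] -> 8 lines: dxoy mnoy fsidb uea rle lks ypv qebsr
Hunk 3: at line 6 remove [ypv] add [gxk,wpux] -> 9 lines: dxoy mnoy fsidb uea rle lks gxk wpux qebsr
Hunk 4: at line 3 remove [rle] add [toka,xer] -> 10 lines: dxoy mnoy fsidb uea toka xer lks gxk wpux qebsr
Hunk 5: at line 7 remove [gxk,wpux] add [edq,cjtb] -> 10 lines: dxoy mnoy fsidb uea toka xer lks edq cjtb qebsr
Hunk 6: at line 4 remove [xer,lks,edq] add [avod] -> 8 lines: dxoy mnoy fsidb uea toka avod cjtb qebsr
Final line count: 8

Answer: 8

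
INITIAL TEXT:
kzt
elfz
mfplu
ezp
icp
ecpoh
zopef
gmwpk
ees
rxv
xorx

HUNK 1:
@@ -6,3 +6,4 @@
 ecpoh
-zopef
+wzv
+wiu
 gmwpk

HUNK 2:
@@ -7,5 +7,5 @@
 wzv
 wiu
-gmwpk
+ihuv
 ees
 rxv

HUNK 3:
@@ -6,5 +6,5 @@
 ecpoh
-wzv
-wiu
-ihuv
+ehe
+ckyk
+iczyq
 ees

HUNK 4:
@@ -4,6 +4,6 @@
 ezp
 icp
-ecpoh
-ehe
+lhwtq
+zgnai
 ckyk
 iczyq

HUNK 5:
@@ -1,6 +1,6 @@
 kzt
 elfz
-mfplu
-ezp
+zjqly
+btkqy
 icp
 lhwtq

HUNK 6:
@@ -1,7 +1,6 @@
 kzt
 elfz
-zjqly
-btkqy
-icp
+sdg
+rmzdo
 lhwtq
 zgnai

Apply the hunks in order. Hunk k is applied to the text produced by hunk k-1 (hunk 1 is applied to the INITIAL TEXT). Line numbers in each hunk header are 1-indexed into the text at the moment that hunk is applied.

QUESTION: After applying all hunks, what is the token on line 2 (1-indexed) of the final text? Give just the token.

Hunk 1: at line 6 remove [zopef] add [wzv,wiu] -> 12 lines: kzt elfz mfplu ezp icp ecpoh wzv wiu gmwpk ees rxv xorx
Hunk 2: at line 7 remove [gmwpk] add [ihuv] -> 12 lines: kzt elfz mfplu ezp icp ecpoh wzv wiu ihuv ees rxv xorx
Hunk 3: at line 6 remove [wzv,wiu,ihuv] add [ehe,ckyk,iczyq] -> 12 lines: kzt elfz mfplu ezp icp ecpoh ehe ckyk iczyq ees rxv xorx
Hunk 4: at line 4 remove [ecpoh,ehe] add [lhwtq,zgnai] -> 12 lines: kzt elfz mfplu ezp icp lhwtq zgnai ckyk iczyq ees rxv xorx
Hunk 5: at line 1 remove [mfplu,ezp] add [zjqly,btkqy] -> 12 lines: kzt elfz zjqly btkqy icp lhwtq zgnai ckyk iczyq ees rxv xorx
Hunk 6: at line 1 remove [zjqly,btkqy,icp] add [sdg,rmzdo] -> 11 lines: kzt elfz sdg rmzdo lhwtq zgnai ckyk iczyq ees rxv xorx
Final line 2: elfz

Answer: elfz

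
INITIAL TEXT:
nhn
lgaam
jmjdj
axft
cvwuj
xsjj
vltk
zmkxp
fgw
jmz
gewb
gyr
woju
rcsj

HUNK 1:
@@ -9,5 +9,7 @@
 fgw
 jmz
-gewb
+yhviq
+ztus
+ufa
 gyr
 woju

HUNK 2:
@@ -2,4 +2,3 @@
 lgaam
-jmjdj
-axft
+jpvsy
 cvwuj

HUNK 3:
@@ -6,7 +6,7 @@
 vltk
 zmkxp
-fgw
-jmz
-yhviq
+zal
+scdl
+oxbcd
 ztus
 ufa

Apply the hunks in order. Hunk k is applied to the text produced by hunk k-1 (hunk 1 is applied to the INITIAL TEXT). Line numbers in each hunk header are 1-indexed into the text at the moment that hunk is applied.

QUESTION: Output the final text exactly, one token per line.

Answer: nhn
lgaam
jpvsy
cvwuj
xsjj
vltk
zmkxp
zal
scdl
oxbcd
ztus
ufa
gyr
woju
rcsj

Derivation:
Hunk 1: at line 9 remove [gewb] add [yhviq,ztus,ufa] -> 16 lines: nhn lgaam jmjdj axft cvwuj xsjj vltk zmkxp fgw jmz yhviq ztus ufa gyr woju rcsj
Hunk 2: at line 2 remove [jmjdj,axft] add [jpvsy] -> 15 lines: nhn lgaam jpvsy cvwuj xsjj vltk zmkxp fgw jmz yhviq ztus ufa gyr woju rcsj
Hunk 3: at line 6 remove [fgw,jmz,yhviq] add [zal,scdl,oxbcd] -> 15 lines: nhn lgaam jpvsy cvwuj xsjj vltk zmkxp zal scdl oxbcd ztus ufa gyr woju rcsj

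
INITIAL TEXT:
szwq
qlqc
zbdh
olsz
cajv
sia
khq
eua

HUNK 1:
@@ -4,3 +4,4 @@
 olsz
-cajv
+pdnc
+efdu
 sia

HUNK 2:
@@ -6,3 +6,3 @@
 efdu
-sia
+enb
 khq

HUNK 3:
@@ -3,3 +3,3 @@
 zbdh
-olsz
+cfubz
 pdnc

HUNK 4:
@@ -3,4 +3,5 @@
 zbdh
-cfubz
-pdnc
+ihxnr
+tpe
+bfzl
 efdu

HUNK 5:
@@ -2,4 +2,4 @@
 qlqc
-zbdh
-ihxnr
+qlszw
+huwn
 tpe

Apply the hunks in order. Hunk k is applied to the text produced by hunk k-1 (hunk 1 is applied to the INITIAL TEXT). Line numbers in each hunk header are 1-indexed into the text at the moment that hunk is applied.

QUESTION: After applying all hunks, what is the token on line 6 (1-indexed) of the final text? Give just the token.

Hunk 1: at line 4 remove [cajv] add [pdnc,efdu] -> 9 lines: szwq qlqc zbdh olsz pdnc efdu sia khq eua
Hunk 2: at line 6 remove [sia] add [enb] -> 9 lines: szwq qlqc zbdh olsz pdnc efdu enb khq eua
Hunk 3: at line 3 remove [olsz] add [cfubz] -> 9 lines: szwq qlqc zbdh cfubz pdnc efdu enb khq eua
Hunk 4: at line 3 remove [cfubz,pdnc] add [ihxnr,tpe,bfzl] -> 10 lines: szwq qlqc zbdh ihxnr tpe bfzl efdu enb khq eua
Hunk 5: at line 2 remove [zbdh,ihxnr] add [qlszw,huwn] -> 10 lines: szwq qlqc qlszw huwn tpe bfzl efdu enb khq eua
Final line 6: bfzl

Answer: bfzl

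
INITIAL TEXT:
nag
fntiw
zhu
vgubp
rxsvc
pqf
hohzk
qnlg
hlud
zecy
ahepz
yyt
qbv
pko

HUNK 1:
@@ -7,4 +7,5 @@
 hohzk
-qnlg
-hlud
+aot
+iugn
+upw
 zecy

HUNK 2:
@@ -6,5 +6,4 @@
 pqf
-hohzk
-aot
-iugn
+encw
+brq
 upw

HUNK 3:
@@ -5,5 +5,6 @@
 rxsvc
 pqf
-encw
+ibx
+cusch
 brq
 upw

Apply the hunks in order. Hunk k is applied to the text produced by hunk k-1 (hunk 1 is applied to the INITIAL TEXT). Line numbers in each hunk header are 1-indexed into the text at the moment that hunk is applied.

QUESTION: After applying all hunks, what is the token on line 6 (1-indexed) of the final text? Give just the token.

Hunk 1: at line 7 remove [qnlg,hlud] add [aot,iugn,upw] -> 15 lines: nag fntiw zhu vgubp rxsvc pqf hohzk aot iugn upw zecy ahepz yyt qbv pko
Hunk 2: at line 6 remove [hohzk,aot,iugn] add [encw,brq] -> 14 lines: nag fntiw zhu vgubp rxsvc pqf encw brq upw zecy ahepz yyt qbv pko
Hunk 3: at line 5 remove [encw] add [ibx,cusch] -> 15 lines: nag fntiw zhu vgubp rxsvc pqf ibx cusch brq upw zecy ahepz yyt qbv pko
Final line 6: pqf

Answer: pqf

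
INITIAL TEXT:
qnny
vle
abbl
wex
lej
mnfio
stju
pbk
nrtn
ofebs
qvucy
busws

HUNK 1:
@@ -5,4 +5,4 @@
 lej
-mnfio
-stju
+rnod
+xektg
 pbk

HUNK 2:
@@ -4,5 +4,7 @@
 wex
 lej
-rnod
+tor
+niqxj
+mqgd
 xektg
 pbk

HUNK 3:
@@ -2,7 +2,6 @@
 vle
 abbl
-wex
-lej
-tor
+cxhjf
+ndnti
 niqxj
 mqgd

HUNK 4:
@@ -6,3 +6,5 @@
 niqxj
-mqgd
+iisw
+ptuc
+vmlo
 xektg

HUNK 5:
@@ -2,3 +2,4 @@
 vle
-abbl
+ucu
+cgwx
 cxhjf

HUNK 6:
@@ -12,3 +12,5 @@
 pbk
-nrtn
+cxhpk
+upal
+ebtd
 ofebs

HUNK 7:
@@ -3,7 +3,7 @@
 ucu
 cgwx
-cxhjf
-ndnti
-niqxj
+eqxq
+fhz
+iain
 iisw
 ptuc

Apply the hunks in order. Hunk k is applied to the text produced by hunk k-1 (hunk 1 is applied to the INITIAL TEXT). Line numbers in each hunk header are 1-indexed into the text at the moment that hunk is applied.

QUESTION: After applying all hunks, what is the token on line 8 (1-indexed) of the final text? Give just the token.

Hunk 1: at line 5 remove [mnfio,stju] add [rnod,xektg] -> 12 lines: qnny vle abbl wex lej rnod xektg pbk nrtn ofebs qvucy busws
Hunk 2: at line 4 remove [rnod] add [tor,niqxj,mqgd] -> 14 lines: qnny vle abbl wex lej tor niqxj mqgd xektg pbk nrtn ofebs qvucy busws
Hunk 3: at line 2 remove [wex,lej,tor] add [cxhjf,ndnti] -> 13 lines: qnny vle abbl cxhjf ndnti niqxj mqgd xektg pbk nrtn ofebs qvucy busws
Hunk 4: at line 6 remove [mqgd] add [iisw,ptuc,vmlo] -> 15 lines: qnny vle abbl cxhjf ndnti niqxj iisw ptuc vmlo xektg pbk nrtn ofebs qvucy busws
Hunk 5: at line 2 remove [abbl] add [ucu,cgwx] -> 16 lines: qnny vle ucu cgwx cxhjf ndnti niqxj iisw ptuc vmlo xektg pbk nrtn ofebs qvucy busws
Hunk 6: at line 12 remove [nrtn] add [cxhpk,upal,ebtd] -> 18 lines: qnny vle ucu cgwx cxhjf ndnti niqxj iisw ptuc vmlo xektg pbk cxhpk upal ebtd ofebs qvucy busws
Hunk 7: at line 3 remove [cxhjf,ndnti,niqxj] add [eqxq,fhz,iain] -> 18 lines: qnny vle ucu cgwx eqxq fhz iain iisw ptuc vmlo xektg pbk cxhpk upal ebtd ofebs qvucy busws
Final line 8: iisw

Answer: iisw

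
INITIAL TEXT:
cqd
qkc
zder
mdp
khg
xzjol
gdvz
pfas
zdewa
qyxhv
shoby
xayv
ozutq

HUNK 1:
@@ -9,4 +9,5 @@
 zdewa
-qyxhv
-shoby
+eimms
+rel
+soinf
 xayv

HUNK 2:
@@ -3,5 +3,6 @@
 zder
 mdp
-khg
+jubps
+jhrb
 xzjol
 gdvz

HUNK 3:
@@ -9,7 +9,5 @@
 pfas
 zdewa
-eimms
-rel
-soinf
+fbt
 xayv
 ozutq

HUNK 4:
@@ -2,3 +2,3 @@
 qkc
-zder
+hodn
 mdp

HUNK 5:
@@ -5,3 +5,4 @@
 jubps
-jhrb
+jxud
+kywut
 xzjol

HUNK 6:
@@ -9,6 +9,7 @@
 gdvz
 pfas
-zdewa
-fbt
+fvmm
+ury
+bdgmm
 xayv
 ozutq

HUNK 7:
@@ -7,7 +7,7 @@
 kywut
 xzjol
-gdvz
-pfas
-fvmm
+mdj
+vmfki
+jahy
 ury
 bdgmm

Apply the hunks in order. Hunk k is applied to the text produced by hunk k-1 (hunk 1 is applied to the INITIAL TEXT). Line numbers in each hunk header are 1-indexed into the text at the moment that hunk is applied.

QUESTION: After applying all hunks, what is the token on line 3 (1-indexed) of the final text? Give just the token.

Answer: hodn

Derivation:
Hunk 1: at line 9 remove [qyxhv,shoby] add [eimms,rel,soinf] -> 14 lines: cqd qkc zder mdp khg xzjol gdvz pfas zdewa eimms rel soinf xayv ozutq
Hunk 2: at line 3 remove [khg] add [jubps,jhrb] -> 15 lines: cqd qkc zder mdp jubps jhrb xzjol gdvz pfas zdewa eimms rel soinf xayv ozutq
Hunk 3: at line 9 remove [eimms,rel,soinf] add [fbt] -> 13 lines: cqd qkc zder mdp jubps jhrb xzjol gdvz pfas zdewa fbt xayv ozutq
Hunk 4: at line 2 remove [zder] add [hodn] -> 13 lines: cqd qkc hodn mdp jubps jhrb xzjol gdvz pfas zdewa fbt xayv ozutq
Hunk 5: at line 5 remove [jhrb] add [jxud,kywut] -> 14 lines: cqd qkc hodn mdp jubps jxud kywut xzjol gdvz pfas zdewa fbt xayv ozutq
Hunk 6: at line 9 remove [zdewa,fbt] add [fvmm,ury,bdgmm] -> 15 lines: cqd qkc hodn mdp jubps jxud kywut xzjol gdvz pfas fvmm ury bdgmm xayv ozutq
Hunk 7: at line 7 remove [gdvz,pfas,fvmm] add [mdj,vmfki,jahy] -> 15 lines: cqd qkc hodn mdp jubps jxud kywut xzjol mdj vmfki jahy ury bdgmm xayv ozutq
Final line 3: hodn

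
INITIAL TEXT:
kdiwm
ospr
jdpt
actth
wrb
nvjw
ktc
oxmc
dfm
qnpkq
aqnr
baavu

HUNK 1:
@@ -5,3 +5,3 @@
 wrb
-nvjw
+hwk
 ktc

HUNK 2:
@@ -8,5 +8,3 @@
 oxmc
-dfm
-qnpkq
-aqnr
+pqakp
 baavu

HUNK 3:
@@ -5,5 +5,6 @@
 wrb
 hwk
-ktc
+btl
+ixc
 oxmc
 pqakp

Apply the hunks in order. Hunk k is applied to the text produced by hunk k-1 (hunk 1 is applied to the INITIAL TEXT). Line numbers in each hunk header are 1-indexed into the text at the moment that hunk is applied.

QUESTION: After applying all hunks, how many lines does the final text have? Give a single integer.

Hunk 1: at line 5 remove [nvjw] add [hwk] -> 12 lines: kdiwm ospr jdpt actth wrb hwk ktc oxmc dfm qnpkq aqnr baavu
Hunk 2: at line 8 remove [dfm,qnpkq,aqnr] add [pqakp] -> 10 lines: kdiwm ospr jdpt actth wrb hwk ktc oxmc pqakp baavu
Hunk 3: at line 5 remove [ktc] add [btl,ixc] -> 11 lines: kdiwm ospr jdpt actth wrb hwk btl ixc oxmc pqakp baavu
Final line count: 11

Answer: 11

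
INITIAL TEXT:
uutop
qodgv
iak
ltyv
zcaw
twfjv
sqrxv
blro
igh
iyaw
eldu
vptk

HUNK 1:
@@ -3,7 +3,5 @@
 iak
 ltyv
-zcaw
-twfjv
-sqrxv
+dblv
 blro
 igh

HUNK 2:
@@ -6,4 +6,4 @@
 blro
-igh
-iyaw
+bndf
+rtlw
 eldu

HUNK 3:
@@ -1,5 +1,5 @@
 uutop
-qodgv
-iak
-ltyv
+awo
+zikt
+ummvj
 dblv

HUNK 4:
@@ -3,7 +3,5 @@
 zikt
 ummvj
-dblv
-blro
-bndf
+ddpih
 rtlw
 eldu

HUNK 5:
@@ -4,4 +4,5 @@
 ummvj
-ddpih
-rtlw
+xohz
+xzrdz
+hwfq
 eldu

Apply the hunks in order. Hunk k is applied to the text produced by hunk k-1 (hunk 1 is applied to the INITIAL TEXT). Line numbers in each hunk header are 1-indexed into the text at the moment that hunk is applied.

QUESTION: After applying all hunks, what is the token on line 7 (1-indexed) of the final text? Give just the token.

Hunk 1: at line 3 remove [zcaw,twfjv,sqrxv] add [dblv] -> 10 lines: uutop qodgv iak ltyv dblv blro igh iyaw eldu vptk
Hunk 2: at line 6 remove [igh,iyaw] add [bndf,rtlw] -> 10 lines: uutop qodgv iak ltyv dblv blro bndf rtlw eldu vptk
Hunk 3: at line 1 remove [qodgv,iak,ltyv] add [awo,zikt,ummvj] -> 10 lines: uutop awo zikt ummvj dblv blro bndf rtlw eldu vptk
Hunk 4: at line 3 remove [dblv,blro,bndf] add [ddpih] -> 8 lines: uutop awo zikt ummvj ddpih rtlw eldu vptk
Hunk 5: at line 4 remove [ddpih,rtlw] add [xohz,xzrdz,hwfq] -> 9 lines: uutop awo zikt ummvj xohz xzrdz hwfq eldu vptk
Final line 7: hwfq

Answer: hwfq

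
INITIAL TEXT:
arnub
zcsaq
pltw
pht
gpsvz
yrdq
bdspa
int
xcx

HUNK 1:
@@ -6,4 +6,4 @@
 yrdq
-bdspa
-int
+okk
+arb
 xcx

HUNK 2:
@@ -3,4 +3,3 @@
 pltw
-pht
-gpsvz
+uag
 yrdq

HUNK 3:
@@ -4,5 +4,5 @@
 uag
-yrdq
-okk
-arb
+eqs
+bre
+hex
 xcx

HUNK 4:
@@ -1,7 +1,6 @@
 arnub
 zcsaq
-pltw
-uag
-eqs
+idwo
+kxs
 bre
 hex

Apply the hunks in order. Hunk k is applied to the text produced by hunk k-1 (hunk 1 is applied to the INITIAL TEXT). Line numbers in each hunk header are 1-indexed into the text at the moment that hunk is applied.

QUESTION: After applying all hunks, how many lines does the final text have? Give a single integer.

Hunk 1: at line 6 remove [bdspa,int] add [okk,arb] -> 9 lines: arnub zcsaq pltw pht gpsvz yrdq okk arb xcx
Hunk 2: at line 3 remove [pht,gpsvz] add [uag] -> 8 lines: arnub zcsaq pltw uag yrdq okk arb xcx
Hunk 3: at line 4 remove [yrdq,okk,arb] add [eqs,bre,hex] -> 8 lines: arnub zcsaq pltw uag eqs bre hex xcx
Hunk 4: at line 1 remove [pltw,uag,eqs] add [idwo,kxs] -> 7 lines: arnub zcsaq idwo kxs bre hex xcx
Final line count: 7

Answer: 7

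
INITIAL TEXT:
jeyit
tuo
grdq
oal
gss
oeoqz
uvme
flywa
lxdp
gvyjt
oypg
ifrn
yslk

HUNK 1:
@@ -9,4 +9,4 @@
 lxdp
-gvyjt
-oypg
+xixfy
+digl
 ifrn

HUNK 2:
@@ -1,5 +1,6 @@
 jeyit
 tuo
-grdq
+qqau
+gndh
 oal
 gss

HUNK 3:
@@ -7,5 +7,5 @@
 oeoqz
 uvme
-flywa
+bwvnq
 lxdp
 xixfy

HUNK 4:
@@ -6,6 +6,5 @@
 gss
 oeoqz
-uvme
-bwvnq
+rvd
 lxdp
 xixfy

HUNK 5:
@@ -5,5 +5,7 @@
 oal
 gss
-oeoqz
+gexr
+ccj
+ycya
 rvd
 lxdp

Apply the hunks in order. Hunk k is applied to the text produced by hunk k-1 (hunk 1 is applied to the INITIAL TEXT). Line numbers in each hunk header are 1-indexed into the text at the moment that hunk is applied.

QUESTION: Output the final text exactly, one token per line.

Hunk 1: at line 9 remove [gvyjt,oypg] add [xixfy,digl] -> 13 lines: jeyit tuo grdq oal gss oeoqz uvme flywa lxdp xixfy digl ifrn yslk
Hunk 2: at line 1 remove [grdq] add [qqau,gndh] -> 14 lines: jeyit tuo qqau gndh oal gss oeoqz uvme flywa lxdp xixfy digl ifrn yslk
Hunk 3: at line 7 remove [flywa] add [bwvnq] -> 14 lines: jeyit tuo qqau gndh oal gss oeoqz uvme bwvnq lxdp xixfy digl ifrn yslk
Hunk 4: at line 6 remove [uvme,bwvnq] add [rvd] -> 13 lines: jeyit tuo qqau gndh oal gss oeoqz rvd lxdp xixfy digl ifrn yslk
Hunk 5: at line 5 remove [oeoqz] add [gexr,ccj,ycya] -> 15 lines: jeyit tuo qqau gndh oal gss gexr ccj ycya rvd lxdp xixfy digl ifrn yslk

Answer: jeyit
tuo
qqau
gndh
oal
gss
gexr
ccj
ycya
rvd
lxdp
xixfy
digl
ifrn
yslk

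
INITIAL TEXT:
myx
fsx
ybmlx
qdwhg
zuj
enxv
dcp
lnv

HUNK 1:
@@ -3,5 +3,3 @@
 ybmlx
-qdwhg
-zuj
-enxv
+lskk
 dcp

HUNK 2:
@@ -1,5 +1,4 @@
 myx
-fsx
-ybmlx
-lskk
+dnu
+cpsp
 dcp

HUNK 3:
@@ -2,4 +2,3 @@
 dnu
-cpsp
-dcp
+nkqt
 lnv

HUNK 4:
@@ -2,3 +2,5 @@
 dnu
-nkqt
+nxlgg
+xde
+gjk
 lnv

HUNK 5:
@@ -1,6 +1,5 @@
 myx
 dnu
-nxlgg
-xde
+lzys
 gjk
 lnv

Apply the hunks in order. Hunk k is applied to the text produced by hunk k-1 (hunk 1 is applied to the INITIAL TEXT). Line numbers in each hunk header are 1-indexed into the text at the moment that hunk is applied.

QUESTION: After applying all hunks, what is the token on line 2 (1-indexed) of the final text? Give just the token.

Hunk 1: at line 3 remove [qdwhg,zuj,enxv] add [lskk] -> 6 lines: myx fsx ybmlx lskk dcp lnv
Hunk 2: at line 1 remove [fsx,ybmlx,lskk] add [dnu,cpsp] -> 5 lines: myx dnu cpsp dcp lnv
Hunk 3: at line 2 remove [cpsp,dcp] add [nkqt] -> 4 lines: myx dnu nkqt lnv
Hunk 4: at line 2 remove [nkqt] add [nxlgg,xde,gjk] -> 6 lines: myx dnu nxlgg xde gjk lnv
Hunk 5: at line 1 remove [nxlgg,xde] add [lzys] -> 5 lines: myx dnu lzys gjk lnv
Final line 2: dnu

Answer: dnu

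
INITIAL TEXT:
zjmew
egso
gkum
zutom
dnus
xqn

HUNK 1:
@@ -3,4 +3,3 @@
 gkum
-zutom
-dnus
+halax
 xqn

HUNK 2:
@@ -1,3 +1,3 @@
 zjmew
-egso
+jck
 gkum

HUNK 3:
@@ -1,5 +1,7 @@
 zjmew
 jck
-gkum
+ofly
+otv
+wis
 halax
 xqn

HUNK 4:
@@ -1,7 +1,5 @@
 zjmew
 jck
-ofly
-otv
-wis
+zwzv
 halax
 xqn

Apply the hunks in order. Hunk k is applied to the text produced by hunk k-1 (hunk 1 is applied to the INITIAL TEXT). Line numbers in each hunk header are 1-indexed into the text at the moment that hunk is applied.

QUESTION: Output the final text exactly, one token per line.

Answer: zjmew
jck
zwzv
halax
xqn

Derivation:
Hunk 1: at line 3 remove [zutom,dnus] add [halax] -> 5 lines: zjmew egso gkum halax xqn
Hunk 2: at line 1 remove [egso] add [jck] -> 5 lines: zjmew jck gkum halax xqn
Hunk 3: at line 1 remove [gkum] add [ofly,otv,wis] -> 7 lines: zjmew jck ofly otv wis halax xqn
Hunk 4: at line 1 remove [ofly,otv,wis] add [zwzv] -> 5 lines: zjmew jck zwzv halax xqn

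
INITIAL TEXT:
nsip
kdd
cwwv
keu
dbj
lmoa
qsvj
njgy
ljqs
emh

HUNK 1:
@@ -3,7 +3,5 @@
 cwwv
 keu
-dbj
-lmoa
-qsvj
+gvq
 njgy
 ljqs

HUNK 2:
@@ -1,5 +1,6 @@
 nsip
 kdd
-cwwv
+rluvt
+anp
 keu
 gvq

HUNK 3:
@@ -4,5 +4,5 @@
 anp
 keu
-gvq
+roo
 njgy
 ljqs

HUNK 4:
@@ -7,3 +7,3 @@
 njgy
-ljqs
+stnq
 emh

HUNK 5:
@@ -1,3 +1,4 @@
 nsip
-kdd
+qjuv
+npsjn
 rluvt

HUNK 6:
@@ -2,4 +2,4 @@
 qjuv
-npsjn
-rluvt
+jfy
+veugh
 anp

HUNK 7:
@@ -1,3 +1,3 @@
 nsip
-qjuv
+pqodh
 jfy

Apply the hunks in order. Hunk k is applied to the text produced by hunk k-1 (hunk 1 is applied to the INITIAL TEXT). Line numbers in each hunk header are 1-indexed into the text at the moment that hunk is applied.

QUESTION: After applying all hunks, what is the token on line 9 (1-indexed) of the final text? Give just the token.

Hunk 1: at line 3 remove [dbj,lmoa,qsvj] add [gvq] -> 8 lines: nsip kdd cwwv keu gvq njgy ljqs emh
Hunk 2: at line 1 remove [cwwv] add [rluvt,anp] -> 9 lines: nsip kdd rluvt anp keu gvq njgy ljqs emh
Hunk 3: at line 4 remove [gvq] add [roo] -> 9 lines: nsip kdd rluvt anp keu roo njgy ljqs emh
Hunk 4: at line 7 remove [ljqs] add [stnq] -> 9 lines: nsip kdd rluvt anp keu roo njgy stnq emh
Hunk 5: at line 1 remove [kdd] add [qjuv,npsjn] -> 10 lines: nsip qjuv npsjn rluvt anp keu roo njgy stnq emh
Hunk 6: at line 2 remove [npsjn,rluvt] add [jfy,veugh] -> 10 lines: nsip qjuv jfy veugh anp keu roo njgy stnq emh
Hunk 7: at line 1 remove [qjuv] add [pqodh] -> 10 lines: nsip pqodh jfy veugh anp keu roo njgy stnq emh
Final line 9: stnq

Answer: stnq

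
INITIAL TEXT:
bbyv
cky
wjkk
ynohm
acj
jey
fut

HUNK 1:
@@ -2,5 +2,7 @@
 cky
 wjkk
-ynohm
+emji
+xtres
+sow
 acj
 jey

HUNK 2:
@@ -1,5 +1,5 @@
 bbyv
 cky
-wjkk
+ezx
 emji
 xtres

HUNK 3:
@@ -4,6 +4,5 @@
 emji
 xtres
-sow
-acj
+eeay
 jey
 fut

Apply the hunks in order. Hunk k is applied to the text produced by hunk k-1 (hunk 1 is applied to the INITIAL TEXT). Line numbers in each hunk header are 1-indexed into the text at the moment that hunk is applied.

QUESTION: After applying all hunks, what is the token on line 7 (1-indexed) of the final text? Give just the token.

Answer: jey

Derivation:
Hunk 1: at line 2 remove [ynohm] add [emji,xtres,sow] -> 9 lines: bbyv cky wjkk emji xtres sow acj jey fut
Hunk 2: at line 1 remove [wjkk] add [ezx] -> 9 lines: bbyv cky ezx emji xtres sow acj jey fut
Hunk 3: at line 4 remove [sow,acj] add [eeay] -> 8 lines: bbyv cky ezx emji xtres eeay jey fut
Final line 7: jey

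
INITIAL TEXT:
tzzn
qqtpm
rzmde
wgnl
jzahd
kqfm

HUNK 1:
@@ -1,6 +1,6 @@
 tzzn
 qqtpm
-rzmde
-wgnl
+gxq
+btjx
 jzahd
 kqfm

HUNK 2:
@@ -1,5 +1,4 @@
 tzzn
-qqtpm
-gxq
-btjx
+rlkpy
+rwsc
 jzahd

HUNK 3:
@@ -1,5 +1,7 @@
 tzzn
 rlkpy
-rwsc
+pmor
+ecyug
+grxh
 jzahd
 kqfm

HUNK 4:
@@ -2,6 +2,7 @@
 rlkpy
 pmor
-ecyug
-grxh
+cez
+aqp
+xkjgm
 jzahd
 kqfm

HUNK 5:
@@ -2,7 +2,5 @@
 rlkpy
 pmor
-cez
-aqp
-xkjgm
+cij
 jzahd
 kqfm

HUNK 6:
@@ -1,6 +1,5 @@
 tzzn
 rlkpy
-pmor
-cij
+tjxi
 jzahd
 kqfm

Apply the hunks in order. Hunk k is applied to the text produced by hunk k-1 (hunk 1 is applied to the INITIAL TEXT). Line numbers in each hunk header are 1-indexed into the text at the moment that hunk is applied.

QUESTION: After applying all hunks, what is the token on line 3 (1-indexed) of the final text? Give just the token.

Hunk 1: at line 1 remove [rzmde,wgnl] add [gxq,btjx] -> 6 lines: tzzn qqtpm gxq btjx jzahd kqfm
Hunk 2: at line 1 remove [qqtpm,gxq,btjx] add [rlkpy,rwsc] -> 5 lines: tzzn rlkpy rwsc jzahd kqfm
Hunk 3: at line 1 remove [rwsc] add [pmor,ecyug,grxh] -> 7 lines: tzzn rlkpy pmor ecyug grxh jzahd kqfm
Hunk 4: at line 2 remove [ecyug,grxh] add [cez,aqp,xkjgm] -> 8 lines: tzzn rlkpy pmor cez aqp xkjgm jzahd kqfm
Hunk 5: at line 2 remove [cez,aqp,xkjgm] add [cij] -> 6 lines: tzzn rlkpy pmor cij jzahd kqfm
Hunk 6: at line 1 remove [pmor,cij] add [tjxi] -> 5 lines: tzzn rlkpy tjxi jzahd kqfm
Final line 3: tjxi

Answer: tjxi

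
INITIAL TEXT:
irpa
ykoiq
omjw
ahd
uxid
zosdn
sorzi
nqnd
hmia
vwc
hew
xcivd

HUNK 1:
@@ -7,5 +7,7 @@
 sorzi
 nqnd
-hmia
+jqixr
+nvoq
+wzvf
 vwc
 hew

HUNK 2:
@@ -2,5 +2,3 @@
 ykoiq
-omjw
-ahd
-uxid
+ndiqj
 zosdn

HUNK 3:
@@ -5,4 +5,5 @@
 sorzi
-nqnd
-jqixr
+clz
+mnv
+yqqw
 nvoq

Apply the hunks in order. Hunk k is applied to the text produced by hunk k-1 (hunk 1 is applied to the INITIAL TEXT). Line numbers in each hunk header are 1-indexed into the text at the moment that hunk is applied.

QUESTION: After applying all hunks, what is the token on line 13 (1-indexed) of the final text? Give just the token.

Hunk 1: at line 7 remove [hmia] add [jqixr,nvoq,wzvf] -> 14 lines: irpa ykoiq omjw ahd uxid zosdn sorzi nqnd jqixr nvoq wzvf vwc hew xcivd
Hunk 2: at line 2 remove [omjw,ahd,uxid] add [ndiqj] -> 12 lines: irpa ykoiq ndiqj zosdn sorzi nqnd jqixr nvoq wzvf vwc hew xcivd
Hunk 3: at line 5 remove [nqnd,jqixr] add [clz,mnv,yqqw] -> 13 lines: irpa ykoiq ndiqj zosdn sorzi clz mnv yqqw nvoq wzvf vwc hew xcivd
Final line 13: xcivd

Answer: xcivd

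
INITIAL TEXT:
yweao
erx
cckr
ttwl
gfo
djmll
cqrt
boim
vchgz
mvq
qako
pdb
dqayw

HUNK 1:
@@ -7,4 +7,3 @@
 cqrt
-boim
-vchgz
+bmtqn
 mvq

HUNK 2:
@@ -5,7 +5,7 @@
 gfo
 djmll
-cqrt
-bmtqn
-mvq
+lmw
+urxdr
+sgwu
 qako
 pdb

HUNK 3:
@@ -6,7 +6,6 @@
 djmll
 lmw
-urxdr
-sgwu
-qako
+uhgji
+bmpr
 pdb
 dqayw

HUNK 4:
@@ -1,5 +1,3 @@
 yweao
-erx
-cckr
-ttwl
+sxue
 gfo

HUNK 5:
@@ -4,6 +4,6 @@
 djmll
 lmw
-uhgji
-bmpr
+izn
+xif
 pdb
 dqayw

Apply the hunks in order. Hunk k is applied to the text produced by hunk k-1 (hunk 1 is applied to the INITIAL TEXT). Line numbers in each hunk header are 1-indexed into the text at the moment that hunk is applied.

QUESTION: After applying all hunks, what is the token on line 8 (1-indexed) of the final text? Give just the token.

Hunk 1: at line 7 remove [boim,vchgz] add [bmtqn] -> 12 lines: yweao erx cckr ttwl gfo djmll cqrt bmtqn mvq qako pdb dqayw
Hunk 2: at line 5 remove [cqrt,bmtqn,mvq] add [lmw,urxdr,sgwu] -> 12 lines: yweao erx cckr ttwl gfo djmll lmw urxdr sgwu qako pdb dqayw
Hunk 3: at line 6 remove [urxdr,sgwu,qako] add [uhgji,bmpr] -> 11 lines: yweao erx cckr ttwl gfo djmll lmw uhgji bmpr pdb dqayw
Hunk 4: at line 1 remove [erx,cckr,ttwl] add [sxue] -> 9 lines: yweao sxue gfo djmll lmw uhgji bmpr pdb dqayw
Hunk 5: at line 4 remove [uhgji,bmpr] add [izn,xif] -> 9 lines: yweao sxue gfo djmll lmw izn xif pdb dqayw
Final line 8: pdb

Answer: pdb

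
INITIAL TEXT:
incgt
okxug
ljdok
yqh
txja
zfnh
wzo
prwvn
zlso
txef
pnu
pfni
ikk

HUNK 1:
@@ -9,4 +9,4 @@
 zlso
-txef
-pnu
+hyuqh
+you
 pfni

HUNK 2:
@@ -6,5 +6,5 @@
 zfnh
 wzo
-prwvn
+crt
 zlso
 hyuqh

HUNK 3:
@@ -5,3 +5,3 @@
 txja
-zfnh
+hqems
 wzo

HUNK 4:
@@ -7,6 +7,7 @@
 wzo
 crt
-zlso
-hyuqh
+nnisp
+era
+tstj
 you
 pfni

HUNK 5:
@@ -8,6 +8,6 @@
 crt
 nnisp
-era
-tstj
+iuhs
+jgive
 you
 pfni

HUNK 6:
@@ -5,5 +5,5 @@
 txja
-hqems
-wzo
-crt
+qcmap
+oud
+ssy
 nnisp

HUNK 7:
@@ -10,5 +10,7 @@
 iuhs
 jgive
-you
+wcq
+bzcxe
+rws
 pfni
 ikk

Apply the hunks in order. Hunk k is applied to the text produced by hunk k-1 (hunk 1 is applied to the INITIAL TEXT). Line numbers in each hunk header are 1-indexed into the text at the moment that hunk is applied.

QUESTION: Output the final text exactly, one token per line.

Hunk 1: at line 9 remove [txef,pnu] add [hyuqh,you] -> 13 lines: incgt okxug ljdok yqh txja zfnh wzo prwvn zlso hyuqh you pfni ikk
Hunk 2: at line 6 remove [prwvn] add [crt] -> 13 lines: incgt okxug ljdok yqh txja zfnh wzo crt zlso hyuqh you pfni ikk
Hunk 3: at line 5 remove [zfnh] add [hqems] -> 13 lines: incgt okxug ljdok yqh txja hqems wzo crt zlso hyuqh you pfni ikk
Hunk 4: at line 7 remove [zlso,hyuqh] add [nnisp,era,tstj] -> 14 lines: incgt okxug ljdok yqh txja hqems wzo crt nnisp era tstj you pfni ikk
Hunk 5: at line 8 remove [era,tstj] add [iuhs,jgive] -> 14 lines: incgt okxug ljdok yqh txja hqems wzo crt nnisp iuhs jgive you pfni ikk
Hunk 6: at line 5 remove [hqems,wzo,crt] add [qcmap,oud,ssy] -> 14 lines: incgt okxug ljdok yqh txja qcmap oud ssy nnisp iuhs jgive you pfni ikk
Hunk 7: at line 10 remove [you] add [wcq,bzcxe,rws] -> 16 lines: incgt okxug ljdok yqh txja qcmap oud ssy nnisp iuhs jgive wcq bzcxe rws pfni ikk

Answer: incgt
okxug
ljdok
yqh
txja
qcmap
oud
ssy
nnisp
iuhs
jgive
wcq
bzcxe
rws
pfni
ikk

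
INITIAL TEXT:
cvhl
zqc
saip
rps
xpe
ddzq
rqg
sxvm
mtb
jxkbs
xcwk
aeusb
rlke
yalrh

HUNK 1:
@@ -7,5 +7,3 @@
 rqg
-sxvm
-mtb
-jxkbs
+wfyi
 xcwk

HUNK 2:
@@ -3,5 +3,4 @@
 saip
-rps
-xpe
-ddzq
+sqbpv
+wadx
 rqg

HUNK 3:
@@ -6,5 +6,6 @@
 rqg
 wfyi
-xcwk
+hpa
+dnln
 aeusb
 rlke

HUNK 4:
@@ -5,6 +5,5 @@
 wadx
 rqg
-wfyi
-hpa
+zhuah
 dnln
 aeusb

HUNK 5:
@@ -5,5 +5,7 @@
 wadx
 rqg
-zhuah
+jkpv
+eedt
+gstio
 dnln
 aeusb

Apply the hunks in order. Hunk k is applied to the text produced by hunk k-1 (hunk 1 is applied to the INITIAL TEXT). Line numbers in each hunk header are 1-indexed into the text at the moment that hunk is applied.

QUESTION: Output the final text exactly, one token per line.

Answer: cvhl
zqc
saip
sqbpv
wadx
rqg
jkpv
eedt
gstio
dnln
aeusb
rlke
yalrh

Derivation:
Hunk 1: at line 7 remove [sxvm,mtb,jxkbs] add [wfyi] -> 12 lines: cvhl zqc saip rps xpe ddzq rqg wfyi xcwk aeusb rlke yalrh
Hunk 2: at line 3 remove [rps,xpe,ddzq] add [sqbpv,wadx] -> 11 lines: cvhl zqc saip sqbpv wadx rqg wfyi xcwk aeusb rlke yalrh
Hunk 3: at line 6 remove [xcwk] add [hpa,dnln] -> 12 lines: cvhl zqc saip sqbpv wadx rqg wfyi hpa dnln aeusb rlke yalrh
Hunk 4: at line 5 remove [wfyi,hpa] add [zhuah] -> 11 lines: cvhl zqc saip sqbpv wadx rqg zhuah dnln aeusb rlke yalrh
Hunk 5: at line 5 remove [zhuah] add [jkpv,eedt,gstio] -> 13 lines: cvhl zqc saip sqbpv wadx rqg jkpv eedt gstio dnln aeusb rlke yalrh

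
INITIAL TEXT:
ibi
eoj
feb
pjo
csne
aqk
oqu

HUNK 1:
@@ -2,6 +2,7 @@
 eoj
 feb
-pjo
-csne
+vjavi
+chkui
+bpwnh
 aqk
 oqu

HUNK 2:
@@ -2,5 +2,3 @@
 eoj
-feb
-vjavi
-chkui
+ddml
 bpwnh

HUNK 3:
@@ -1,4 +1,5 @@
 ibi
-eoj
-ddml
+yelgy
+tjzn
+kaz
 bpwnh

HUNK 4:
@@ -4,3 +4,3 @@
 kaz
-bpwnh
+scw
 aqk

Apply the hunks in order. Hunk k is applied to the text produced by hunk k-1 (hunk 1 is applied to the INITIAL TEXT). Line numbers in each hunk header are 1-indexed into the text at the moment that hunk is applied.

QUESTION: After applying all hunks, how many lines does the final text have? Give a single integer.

Hunk 1: at line 2 remove [pjo,csne] add [vjavi,chkui,bpwnh] -> 8 lines: ibi eoj feb vjavi chkui bpwnh aqk oqu
Hunk 2: at line 2 remove [feb,vjavi,chkui] add [ddml] -> 6 lines: ibi eoj ddml bpwnh aqk oqu
Hunk 3: at line 1 remove [eoj,ddml] add [yelgy,tjzn,kaz] -> 7 lines: ibi yelgy tjzn kaz bpwnh aqk oqu
Hunk 4: at line 4 remove [bpwnh] add [scw] -> 7 lines: ibi yelgy tjzn kaz scw aqk oqu
Final line count: 7

Answer: 7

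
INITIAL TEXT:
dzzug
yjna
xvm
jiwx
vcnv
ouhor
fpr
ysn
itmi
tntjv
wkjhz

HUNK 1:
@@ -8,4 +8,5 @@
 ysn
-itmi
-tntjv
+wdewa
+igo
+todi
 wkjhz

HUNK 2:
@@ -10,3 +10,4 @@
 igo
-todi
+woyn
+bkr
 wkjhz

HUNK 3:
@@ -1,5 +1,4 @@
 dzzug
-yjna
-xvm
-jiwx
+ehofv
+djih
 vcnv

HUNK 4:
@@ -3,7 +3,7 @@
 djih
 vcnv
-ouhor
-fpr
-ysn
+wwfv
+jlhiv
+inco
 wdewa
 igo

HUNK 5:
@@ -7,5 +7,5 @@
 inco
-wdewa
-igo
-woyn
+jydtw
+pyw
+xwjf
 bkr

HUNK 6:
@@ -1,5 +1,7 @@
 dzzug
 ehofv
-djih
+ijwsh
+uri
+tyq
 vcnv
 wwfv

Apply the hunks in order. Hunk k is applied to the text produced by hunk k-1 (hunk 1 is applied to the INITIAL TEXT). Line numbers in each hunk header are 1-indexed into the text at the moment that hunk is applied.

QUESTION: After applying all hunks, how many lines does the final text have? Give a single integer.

Hunk 1: at line 8 remove [itmi,tntjv] add [wdewa,igo,todi] -> 12 lines: dzzug yjna xvm jiwx vcnv ouhor fpr ysn wdewa igo todi wkjhz
Hunk 2: at line 10 remove [todi] add [woyn,bkr] -> 13 lines: dzzug yjna xvm jiwx vcnv ouhor fpr ysn wdewa igo woyn bkr wkjhz
Hunk 3: at line 1 remove [yjna,xvm,jiwx] add [ehofv,djih] -> 12 lines: dzzug ehofv djih vcnv ouhor fpr ysn wdewa igo woyn bkr wkjhz
Hunk 4: at line 3 remove [ouhor,fpr,ysn] add [wwfv,jlhiv,inco] -> 12 lines: dzzug ehofv djih vcnv wwfv jlhiv inco wdewa igo woyn bkr wkjhz
Hunk 5: at line 7 remove [wdewa,igo,woyn] add [jydtw,pyw,xwjf] -> 12 lines: dzzug ehofv djih vcnv wwfv jlhiv inco jydtw pyw xwjf bkr wkjhz
Hunk 6: at line 1 remove [djih] add [ijwsh,uri,tyq] -> 14 lines: dzzug ehofv ijwsh uri tyq vcnv wwfv jlhiv inco jydtw pyw xwjf bkr wkjhz
Final line count: 14

Answer: 14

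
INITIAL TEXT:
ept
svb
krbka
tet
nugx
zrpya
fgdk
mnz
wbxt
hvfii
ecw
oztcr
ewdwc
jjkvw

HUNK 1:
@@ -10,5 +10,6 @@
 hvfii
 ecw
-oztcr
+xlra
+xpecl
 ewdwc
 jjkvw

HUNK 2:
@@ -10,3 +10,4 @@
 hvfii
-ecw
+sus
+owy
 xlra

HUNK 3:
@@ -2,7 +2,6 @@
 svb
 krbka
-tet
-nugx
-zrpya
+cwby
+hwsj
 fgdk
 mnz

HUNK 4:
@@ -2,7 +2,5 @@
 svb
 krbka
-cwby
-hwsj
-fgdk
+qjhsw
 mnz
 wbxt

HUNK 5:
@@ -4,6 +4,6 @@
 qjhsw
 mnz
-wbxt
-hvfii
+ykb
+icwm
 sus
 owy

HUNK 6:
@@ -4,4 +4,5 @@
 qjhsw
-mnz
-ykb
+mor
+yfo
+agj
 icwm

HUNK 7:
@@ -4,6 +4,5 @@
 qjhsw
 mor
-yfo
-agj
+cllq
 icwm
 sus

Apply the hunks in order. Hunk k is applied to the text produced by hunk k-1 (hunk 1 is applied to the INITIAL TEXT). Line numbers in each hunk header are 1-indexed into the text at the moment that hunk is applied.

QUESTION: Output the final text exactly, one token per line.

Answer: ept
svb
krbka
qjhsw
mor
cllq
icwm
sus
owy
xlra
xpecl
ewdwc
jjkvw

Derivation:
Hunk 1: at line 10 remove [oztcr] add [xlra,xpecl] -> 15 lines: ept svb krbka tet nugx zrpya fgdk mnz wbxt hvfii ecw xlra xpecl ewdwc jjkvw
Hunk 2: at line 10 remove [ecw] add [sus,owy] -> 16 lines: ept svb krbka tet nugx zrpya fgdk mnz wbxt hvfii sus owy xlra xpecl ewdwc jjkvw
Hunk 3: at line 2 remove [tet,nugx,zrpya] add [cwby,hwsj] -> 15 lines: ept svb krbka cwby hwsj fgdk mnz wbxt hvfii sus owy xlra xpecl ewdwc jjkvw
Hunk 4: at line 2 remove [cwby,hwsj,fgdk] add [qjhsw] -> 13 lines: ept svb krbka qjhsw mnz wbxt hvfii sus owy xlra xpecl ewdwc jjkvw
Hunk 5: at line 4 remove [wbxt,hvfii] add [ykb,icwm] -> 13 lines: ept svb krbka qjhsw mnz ykb icwm sus owy xlra xpecl ewdwc jjkvw
Hunk 6: at line 4 remove [mnz,ykb] add [mor,yfo,agj] -> 14 lines: ept svb krbka qjhsw mor yfo agj icwm sus owy xlra xpecl ewdwc jjkvw
Hunk 7: at line 4 remove [yfo,agj] add [cllq] -> 13 lines: ept svb krbka qjhsw mor cllq icwm sus owy xlra xpecl ewdwc jjkvw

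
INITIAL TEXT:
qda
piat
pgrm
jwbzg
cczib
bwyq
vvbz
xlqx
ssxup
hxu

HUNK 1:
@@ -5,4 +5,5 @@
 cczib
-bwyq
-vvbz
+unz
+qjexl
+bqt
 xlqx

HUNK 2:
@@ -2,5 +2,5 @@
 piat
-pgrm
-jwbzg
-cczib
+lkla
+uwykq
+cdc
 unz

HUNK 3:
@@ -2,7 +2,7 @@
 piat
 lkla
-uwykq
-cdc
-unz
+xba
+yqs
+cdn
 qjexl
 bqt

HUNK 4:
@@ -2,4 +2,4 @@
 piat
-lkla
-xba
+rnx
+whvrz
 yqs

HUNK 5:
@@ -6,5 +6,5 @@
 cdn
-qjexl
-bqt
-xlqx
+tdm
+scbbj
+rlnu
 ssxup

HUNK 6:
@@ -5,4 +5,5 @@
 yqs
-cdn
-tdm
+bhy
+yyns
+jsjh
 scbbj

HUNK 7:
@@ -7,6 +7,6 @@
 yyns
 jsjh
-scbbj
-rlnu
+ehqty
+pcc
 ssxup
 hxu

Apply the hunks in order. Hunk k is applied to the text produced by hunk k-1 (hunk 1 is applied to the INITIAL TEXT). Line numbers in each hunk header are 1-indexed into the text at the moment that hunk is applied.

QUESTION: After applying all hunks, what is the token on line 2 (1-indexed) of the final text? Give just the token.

Answer: piat

Derivation:
Hunk 1: at line 5 remove [bwyq,vvbz] add [unz,qjexl,bqt] -> 11 lines: qda piat pgrm jwbzg cczib unz qjexl bqt xlqx ssxup hxu
Hunk 2: at line 2 remove [pgrm,jwbzg,cczib] add [lkla,uwykq,cdc] -> 11 lines: qda piat lkla uwykq cdc unz qjexl bqt xlqx ssxup hxu
Hunk 3: at line 2 remove [uwykq,cdc,unz] add [xba,yqs,cdn] -> 11 lines: qda piat lkla xba yqs cdn qjexl bqt xlqx ssxup hxu
Hunk 4: at line 2 remove [lkla,xba] add [rnx,whvrz] -> 11 lines: qda piat rnx whvrz yqs cdn qjexl bqt xlqx ssxup hxu
Hunk 5: at line 6 remove [qjexl,bqt,xlqx] add [tdm,scbbj,rlnu] -> 11 lines: qda piat rnx whvrz yqs cdn tdm scbbj rlnu ssxup hxu
Hunk 6: at line 5 remove [cdn,tdm] add [bhy,yyns,jsjh] -> 12 lines: qda piat rnx whvrz yqs bhy yyns jsjh scbbj rlnu ssxup hxu
Hunk 7: at line 7 remove [scbbj,rlnu] add [ehqty,pcc] -> 12 lines: qda piat rnx whvrz yqs bhy yyns jsjh ehqty pcc ssxup hxu
Final line 2: piat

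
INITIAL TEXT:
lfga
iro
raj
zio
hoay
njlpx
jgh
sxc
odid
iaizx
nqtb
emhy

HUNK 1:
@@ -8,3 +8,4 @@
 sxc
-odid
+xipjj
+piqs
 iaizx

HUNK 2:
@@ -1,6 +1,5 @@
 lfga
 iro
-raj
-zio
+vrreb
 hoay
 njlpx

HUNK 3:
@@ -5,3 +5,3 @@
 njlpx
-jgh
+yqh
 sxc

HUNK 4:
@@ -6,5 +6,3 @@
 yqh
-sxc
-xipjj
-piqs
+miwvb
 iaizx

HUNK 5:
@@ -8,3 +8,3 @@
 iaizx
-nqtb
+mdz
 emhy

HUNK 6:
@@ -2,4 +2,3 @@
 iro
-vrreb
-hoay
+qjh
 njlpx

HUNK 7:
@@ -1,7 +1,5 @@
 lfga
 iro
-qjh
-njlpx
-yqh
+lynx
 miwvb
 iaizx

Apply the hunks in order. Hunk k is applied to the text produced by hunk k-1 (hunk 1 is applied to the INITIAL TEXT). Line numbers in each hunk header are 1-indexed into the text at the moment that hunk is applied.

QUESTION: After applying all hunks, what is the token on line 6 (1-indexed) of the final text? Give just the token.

Answer: mdz

Derivation:
Hunk 1: at line 8 remove [odid] add [xipjj,piqs] -> 13 lines: lfga iro raj zio hoay njlpx jgh sxc xipjj piqs iaizx nqtb emhy
Hunk 2: at line 1 remove [raj,zio] add [vrreb] -> 12 lines: lfga iro vrreb hoay njlpx jgh sxc xipjj piqs iaizx nqtb emhy
Hunk 3: at line 5 remove [jgh] add [yqh] -> 12 lines: lfga iro vrreb hoay njlpx yqh sxc xipjj piqs iaizx nqtb emhy
Hunk 4: at line 6 remove [sxc,xipjj,piqs] add [miwvb] -> 10 lines: lfga iro vrreb hoay njlpx yqh miwvb iaizx nqtb emhy
Hunk 5: at line 8 remove [nqtb] add [mdz] -> 10 lines: lfga iro vrreb hoay njlpx yqh miwvb iaizx mdz emhy
Hunk 6: at line 2 remove [vrreb,hoay] add [qjh] -> 9 lines: lfga iro qjh njlpx yqh miwvb iaizx mdz emhy
Hunk 7: at line 1 remove [qjh,njlpx,yqh] add [lynx] -> 7 lines: lfga iro lynx miwvb iaizx mdz emhy
Final line 6: mdz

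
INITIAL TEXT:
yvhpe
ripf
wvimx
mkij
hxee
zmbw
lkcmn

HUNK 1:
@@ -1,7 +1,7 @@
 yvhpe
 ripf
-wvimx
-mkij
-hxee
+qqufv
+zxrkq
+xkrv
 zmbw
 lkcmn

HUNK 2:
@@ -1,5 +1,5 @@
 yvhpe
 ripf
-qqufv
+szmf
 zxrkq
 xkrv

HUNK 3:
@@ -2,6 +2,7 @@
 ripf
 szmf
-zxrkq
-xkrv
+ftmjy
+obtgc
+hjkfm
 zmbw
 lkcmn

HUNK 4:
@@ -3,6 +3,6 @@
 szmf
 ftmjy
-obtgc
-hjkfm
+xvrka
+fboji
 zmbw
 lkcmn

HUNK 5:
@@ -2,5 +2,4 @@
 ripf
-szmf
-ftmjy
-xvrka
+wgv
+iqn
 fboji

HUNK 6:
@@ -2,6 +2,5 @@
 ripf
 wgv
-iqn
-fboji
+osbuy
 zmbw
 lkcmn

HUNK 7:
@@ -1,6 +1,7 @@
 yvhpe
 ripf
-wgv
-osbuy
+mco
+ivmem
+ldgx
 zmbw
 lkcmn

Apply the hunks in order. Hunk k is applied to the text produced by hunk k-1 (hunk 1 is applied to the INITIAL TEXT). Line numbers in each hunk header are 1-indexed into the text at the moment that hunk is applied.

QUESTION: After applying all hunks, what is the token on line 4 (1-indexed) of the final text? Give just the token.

Hunk 1: at line 1 remove [wvimx,mkij,hxee] add [qqufv,zxrkq,xkrv] -> 7 lines: yvhpe ripf qqufv zxrkq xkrv zmbw lkcmn
Hunk 2: at line 1 remove [qqufv] add [szmf] -> 7 lines: yvhpe ripf szmf zxrkq xkrv zmbw lkcmn
Hunk 3: at line 2 remove [zxrkq,xkrv] add [ftmjy,obtgc,hjkfm] -> 8 lines: yvhpe ripf szmf ftmjy obtgc hjkfm zmbw lkcmn
Hunk 4: at line 3 remove [obtgc,hjkfm] add [xvrka,fboji] -> 8 lines: yvhpe ripf szmf ftmjy xvrka fboji zmbw lkcmn
Hunk 5: at line 2 remove [szmf,ftmjy,xvrka] add [wgv,iqn] -> 7 lines: yvhpe ripf wgv iqn fboji zmbw lkcmn
Hunk 6: at line 2 remove [iqn,fboji] add [osbuy] -> 6 lines: yvhpe ripf wgv osbuy zmbw lkcmn
Hunk 7: at line 1 remove [wgv,osbuy] add [mco,ivmem,ldgx] -> 7 lines: yvhpe ripf mco ivmem ldgx zmbw lkcmn
Final line 4: ivmem

Answer: ivmem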